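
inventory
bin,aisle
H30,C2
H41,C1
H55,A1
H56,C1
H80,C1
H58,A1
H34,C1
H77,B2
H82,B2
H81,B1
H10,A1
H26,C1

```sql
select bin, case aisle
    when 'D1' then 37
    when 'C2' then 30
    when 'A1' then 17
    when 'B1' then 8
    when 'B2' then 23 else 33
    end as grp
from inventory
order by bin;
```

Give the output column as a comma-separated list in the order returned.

17, 33, 30, 33, 33, 17, 33, 17, 23, 33, 8, 23

bin=H10: aisle='A1' → 17
bin=H26: ELSE → 33
bin=H30: aisle='C2' → 30
bin=H34: ELSE → 33
bin=H41: ELSE → 33
bin=H55: aisle='A1' → 17
bin=H56: ELSE → 33
bin=H58: aisle='A1' → 17
bin=H77: aisle='B2' → 23
bin=H80: ELSE → 33
bin=H81: aisle='B1' → 8
bin=H82: aisle='B2' → 23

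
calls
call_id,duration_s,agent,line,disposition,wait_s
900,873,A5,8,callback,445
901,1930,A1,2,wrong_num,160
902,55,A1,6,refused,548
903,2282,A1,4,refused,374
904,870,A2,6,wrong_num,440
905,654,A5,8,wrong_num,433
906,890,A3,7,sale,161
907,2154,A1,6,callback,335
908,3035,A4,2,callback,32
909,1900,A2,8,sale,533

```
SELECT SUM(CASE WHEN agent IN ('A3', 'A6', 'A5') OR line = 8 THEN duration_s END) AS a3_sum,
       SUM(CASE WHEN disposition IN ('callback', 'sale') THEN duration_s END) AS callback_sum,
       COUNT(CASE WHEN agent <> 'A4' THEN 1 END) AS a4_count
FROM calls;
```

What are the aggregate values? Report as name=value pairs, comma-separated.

[a3_sum: agent IN ('A3', 'A6', 'A5') OR line = 8]
call_id=900: ✓ → 873
call_id=901: ✗
call_id=902: ✗
call_id=903: ✗
call_id=904: ✗
call_id=905: ✓ → 654
call_id=906: ✓ → 890
call_id=907: ✗
call_id=908: ✗
call_id=909: ✓ → 1900
a3_sum = 873 + 654 + 890 + 1900 = 4317
—
[callback_sum: disposition IN ('callback', 'sale')]
call_id=900: ✓ → 873
call_id=901: ✗
call_id=902: ✗
call_id=903: ✗
call_id=904: ✗
call_id=905: ✗
call_id=906: ✓ → 890
call_id=907: ✓ → 2154
call_id=908: ✓ → 3035
call_id=909: ✓ → 1900
callback_sum = 873 + 890 + 2154 + 3035 + 1900 = 8852
—
[a4_count: agent <> 'A4']
call_id=900: ✓ → 1
call_id=901: ✓ → 1
call_id=902: ✓ → 1
call_id=903: ✓ → 1
call_id=904: ✓ → 1
call_id=905: ✓ → 1
call_id=906: ✓ → 1
call_id=907: ✓ → 1
call_id=908: ✗
call_id=909: ✓ → 1
a4_count = COUNT(1, 1, 1, 1, 1, 1, 1, 1, 1) = 9

a3_sum=4317, callback_sum=8852, a4_count=9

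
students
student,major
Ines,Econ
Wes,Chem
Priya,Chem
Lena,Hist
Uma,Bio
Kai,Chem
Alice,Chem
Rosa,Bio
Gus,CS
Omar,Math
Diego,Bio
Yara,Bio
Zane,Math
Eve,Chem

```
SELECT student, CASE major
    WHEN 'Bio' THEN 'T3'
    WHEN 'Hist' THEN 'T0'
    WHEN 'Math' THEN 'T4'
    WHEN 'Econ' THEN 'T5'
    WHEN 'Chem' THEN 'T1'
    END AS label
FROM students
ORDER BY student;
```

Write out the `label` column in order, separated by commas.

student=Alice: major='Chem' → T1
student=Diego: major='Bio' → T3
student=Eve: major='Chem' → T1
student=Gus: (no match → NULL) → NULL
student=Ines: major='Econ' → T5
student=Kai: major='Chem' → T1
student=Lena: major='Hist' → T0
student=Omar: major='Math' → T4
student=Priya: major='Chem' → T1
student=Rosa: major='Bio' → T3
student=Uma: major='Bio' → T3
student=Wes: major='Chem' → T1
student=Yara: major='Bio' → T3
student=Zane: major='Math' → T4

T1, T3, T1, NULL, T5, T1, T0, T4, T1, T3, T3, T1, T3, T4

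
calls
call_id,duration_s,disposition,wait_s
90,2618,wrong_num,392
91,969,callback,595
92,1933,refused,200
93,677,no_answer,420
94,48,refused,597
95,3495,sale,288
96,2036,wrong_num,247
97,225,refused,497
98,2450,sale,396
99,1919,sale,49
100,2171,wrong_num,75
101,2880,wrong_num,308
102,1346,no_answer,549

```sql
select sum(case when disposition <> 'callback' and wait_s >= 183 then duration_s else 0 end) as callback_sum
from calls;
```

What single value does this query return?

call_id=90: ✓ → 2618
call_id=91: ✗
call_id=92: ✓ → 1933
call_id=93: ✓ → 677
call_id=94: ✓ → 48
call_id=95: ✓ → 3495
call_id=96: ✓ → 2036
call_id=97: ✓ → 225
call_id=98: ✓ → 2450
call_id=99: ✗
call_id=100: ✗
call_id=101: ✓ → 2880
call_id=102: ✓ → 1346
callback_sum = 2618 + 1933 + 677 + 48 + 3495 + 2036 + 225 + 2450 + 2880 + 1346 = 17708

17708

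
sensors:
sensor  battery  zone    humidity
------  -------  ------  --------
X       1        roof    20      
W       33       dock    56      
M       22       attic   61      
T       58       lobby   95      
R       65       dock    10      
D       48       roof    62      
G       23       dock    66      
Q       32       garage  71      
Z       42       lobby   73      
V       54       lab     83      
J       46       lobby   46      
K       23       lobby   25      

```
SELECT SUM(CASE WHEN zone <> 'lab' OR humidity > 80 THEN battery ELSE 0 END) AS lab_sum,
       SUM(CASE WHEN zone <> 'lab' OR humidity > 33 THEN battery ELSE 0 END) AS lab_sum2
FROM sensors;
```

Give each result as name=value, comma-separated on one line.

lab_sum=447, lab_sum2=447

[lab_sum: zone <> 'lab' OR humidity > 80]
sensor=X: ✓ → 1
sensor=W: ✓ → 33
sensor=M: ✓ → 22
sensor=T: ✓ → 58
sensor=R: ✓ → 65
sensor=D: ✓ → 48
sensor=G: ✓ → 23
sensor=Q: ✓ → 32
sensor=Z: ✓ → 42
sensor=V: ✓ → 54
sensor=J: ✓ → 46
sensor=K: ✓ → 23
lab_sum = 1 + 33 + 22 + 58 + 65 + 48 + 23 + 32 + 42 + 54 + 46 + 23 = 447
—
[lab_sum2: zone <> 'lab' OR humidity > 33]
sensor=X: ✓ → 1
sensor=W: ✓ → 33
sensor=M: ✓ → 22
sensor=T: ✓ → 58
sensor=R: ✓ → 65
sensor=D: ✓ → 48
sensor=G: ✓ → 23
sensor=Q: ✓ → 32
sensor=Z: ✓ → 42
sensor=V: ✓ → 54
sensor=J: ✓ → 46
sensor=K: ✓ → 23
lab_sum2 = 1 + 33 + 22 + 58 + 65 + 48 + 23 + 32 + 42 + 54 + 46 + 23 = 447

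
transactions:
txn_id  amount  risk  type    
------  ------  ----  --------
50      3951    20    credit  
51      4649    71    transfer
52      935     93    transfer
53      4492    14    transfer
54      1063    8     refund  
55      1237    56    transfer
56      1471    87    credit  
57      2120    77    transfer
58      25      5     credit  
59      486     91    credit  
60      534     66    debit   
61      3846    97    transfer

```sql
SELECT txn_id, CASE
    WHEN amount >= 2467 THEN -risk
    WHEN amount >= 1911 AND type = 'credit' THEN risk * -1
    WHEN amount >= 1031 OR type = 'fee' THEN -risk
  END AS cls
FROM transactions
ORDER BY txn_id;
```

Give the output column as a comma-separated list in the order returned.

txn_id=50: amount >= 2467 → -20
txn_id=51: amount >= 2467 → -71
txn_id=52: (no match → NULL) → NULL
txn_id=53: amount >= 2467 → -14
txn_id=54: amount >= 1031 OR type = 'fee' → -8
txn_id=55: amount >= 1031 OR type = 'fee' → -56
txn_id=56: amount >= 1031 OR type = 'fee' → -87
txn_id=57: amount >= 1031 OR type = 'fee' → -77
txn_id=58: (no match → NULL) → NULL
txn_id=59: (no match → NULL) → NULL
txn_id=60: (no match → NULL) → NULL
txn_id=61: amount >= 2467 → -97

-20, -71, NULL, -14, -8, -56, -87, -77, NULL, NULL, NULL, -97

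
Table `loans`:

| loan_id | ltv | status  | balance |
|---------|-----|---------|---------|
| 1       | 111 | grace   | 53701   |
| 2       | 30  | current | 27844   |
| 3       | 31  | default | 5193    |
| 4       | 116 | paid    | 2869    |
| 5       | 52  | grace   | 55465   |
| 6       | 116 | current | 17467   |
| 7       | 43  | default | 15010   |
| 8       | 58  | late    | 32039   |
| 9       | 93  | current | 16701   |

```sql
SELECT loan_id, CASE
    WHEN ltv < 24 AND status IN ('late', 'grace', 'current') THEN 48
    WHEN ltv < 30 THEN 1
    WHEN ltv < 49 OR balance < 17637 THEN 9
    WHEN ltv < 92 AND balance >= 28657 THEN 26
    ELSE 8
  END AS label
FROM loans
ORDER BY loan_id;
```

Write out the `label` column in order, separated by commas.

loan_id=1: ELSE → 8
loan_id=2: ltv < 49 OR balance < 17637 → 9
loan_id=3: ltv < 49 OR balance < 17637 → 9
loan_id=4: ltv < 49 OR balance < 17637 → 9
loan_id=5: ltv < 92 AND balance >= 28657 → 26
loan_id=6: ltv < 49 OR balance < 17637 → 9
loan_id=7: ltv < 49 OR balance < 17637 → 9
loan_id=8: ltv < 92 AND balance >= 28657 → 26
loan_id=9: ltv < 49 OR balance < 17637 → 9

8, 9, 9, 9, 26, 9, 9, 26, 9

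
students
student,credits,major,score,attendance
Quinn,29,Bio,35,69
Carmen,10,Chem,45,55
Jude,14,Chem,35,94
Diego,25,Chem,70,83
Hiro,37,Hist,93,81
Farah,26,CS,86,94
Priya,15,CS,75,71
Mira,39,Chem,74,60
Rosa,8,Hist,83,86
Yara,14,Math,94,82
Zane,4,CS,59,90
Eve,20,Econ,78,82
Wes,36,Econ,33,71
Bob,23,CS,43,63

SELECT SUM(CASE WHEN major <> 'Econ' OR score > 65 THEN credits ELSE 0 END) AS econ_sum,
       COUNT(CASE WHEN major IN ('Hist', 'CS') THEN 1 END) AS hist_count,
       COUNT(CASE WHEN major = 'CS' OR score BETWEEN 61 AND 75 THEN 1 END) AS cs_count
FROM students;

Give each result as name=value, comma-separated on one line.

[econ_sum: major <> 'Econ' OR score > 65]
student=Quinn: ✓ → 29
student=Carmen: ✓ → 10
student=Jude: ✓ → 14
student=Diego: ✓ → 25
student=Hiro: ✓ → 37
student=Farah: ✓ → 26
student=Priya: ✓ → 15
student=Mira: ✓ → 39
student=Rosa: ✓ → 8
student=Yara: ✓ → 14
student=Zane: ✓ → 4
student=Eve: ✓ → 20
student=Wes: ✗
student=Bob: ✓ → 23
econ_sum = 29 + 10 + 14 + 25 + 37 + 26 + 15 + 39 + 8 + 14 + 4 + 20 + 23 = 264
—
[hist_count: major IN ('Hist', 'CS')]
student=Quinn: ✗
student=Carmen: ✗
student=Jude: ✗
student=Diego: ✗
student=Hiro: ✓ → 1
student=Farah: ✓ → 1
student=Priya: ✓ → 1
student=Mira: ✗
student=Rosa: ✓ → 1
student=Yara: ✗
student=Zane: ✓ → 1
student=Eve: ✗
student=Wes: ✗
student=Bob: ✓ → 1
hist_count = COUNT(1, 1, 1, 1, 1, 1) = 6
—
[cs_count: major = 'CS' OR score BETWEEN 61 AND 75]
student=Quinn: ✗
student=Carmen: ✗
student=Jude: ✗
student=Diego: ✓ → 1
student=Hiro: ✗
student=Farah: ✓ → 1
student=Priya: ✓ → 1
student=Mira: ✓ → 1
student=Rosa: ✗
student=Yara: ✗
student=Zane: ✓ → 1
student=Eve: ✗
student=Wes: ✗
student=Bob: ✓ → 1
cs_count = COUNT(1, 1, 1, 1, 1, 1) = 6

econ_sum=264, hist_count=6, cs_count=6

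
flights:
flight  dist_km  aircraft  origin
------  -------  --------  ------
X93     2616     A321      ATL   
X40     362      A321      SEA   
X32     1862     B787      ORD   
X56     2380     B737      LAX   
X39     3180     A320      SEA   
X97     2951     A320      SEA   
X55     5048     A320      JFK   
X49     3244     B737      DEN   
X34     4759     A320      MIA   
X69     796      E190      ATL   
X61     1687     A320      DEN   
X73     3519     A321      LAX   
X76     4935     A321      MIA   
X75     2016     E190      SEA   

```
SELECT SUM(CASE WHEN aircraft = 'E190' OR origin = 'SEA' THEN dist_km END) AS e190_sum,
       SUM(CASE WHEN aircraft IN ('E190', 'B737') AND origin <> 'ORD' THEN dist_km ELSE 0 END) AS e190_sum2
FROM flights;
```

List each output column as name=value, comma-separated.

e190_sum=9305, e190_sum2=8436

[e190_sum: aircraft = 'E190' OR origin = 'SEA']
flight=X93: ✗
flight=X40: ✓ → 362
flight=X32: ✗
flight=X56: ✗
flight=X39: ✓ → 3180
flight=X97: ✓ → 2951
flight=X55: ✗
flight=X49: ✗
flight=X34: ✗
flight=X69: ✓ → 796
flight=X61: ✗
flight=X73: ✗
flight=X76: ✗
flight=X75: ✓ → 2016
e190_sum = 362 + 3180 + 2951 + 796 + 2016 = 9305
—
[e190_sum2: aircraft IN ('E190', 'B737') AND origin <> 'ORD']
flight=X93: ✗
flight=X40: ✗
flight=X32: ✗
flight=X56: ✓ → 2380
flight=X39: ✗
flight=X97: ✗
flight=X55: ✗
flight=X49: ✓ → 3244
flight=X34: ✗
flight=X69: ✓ → 796
flight=X61: ✗
flight=X73: ✗
flight=X76: ✗
flight=X75: ✓ → 2016
e190_sum2 = 2380 + 3244 + 796 + 2016 = 8436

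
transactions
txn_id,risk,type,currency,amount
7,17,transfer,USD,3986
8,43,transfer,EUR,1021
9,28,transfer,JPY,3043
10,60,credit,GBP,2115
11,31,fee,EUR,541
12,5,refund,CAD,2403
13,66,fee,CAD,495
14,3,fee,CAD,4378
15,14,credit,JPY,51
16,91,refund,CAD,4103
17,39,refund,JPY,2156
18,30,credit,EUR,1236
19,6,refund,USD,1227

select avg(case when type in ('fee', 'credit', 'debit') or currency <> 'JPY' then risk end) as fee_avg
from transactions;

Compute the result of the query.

33.2727272727

txn_id=7: ✓ → 17
txn_id=8: ✓ → 43
txn_id=9: ✗
txn_id=10: ✓ → 60
txn_id=11: ✓ → 31
txn_id=12: ✓ → 5
txn_id=13: ✓ → 66
txn_id=14: ✓ → 3
txn_id=15: ✓ → 14
txn_id=16: ✓ → 91
txn_id=17: ✗
txn_id=18: ✓ → 30
txn_id=19: ✓ → 6
fee_avg = (17 + 43 + 60 + 31 + 5 + 66 + 3 + 14 + 91 + 30 + 6) / 11 = 33.2727272727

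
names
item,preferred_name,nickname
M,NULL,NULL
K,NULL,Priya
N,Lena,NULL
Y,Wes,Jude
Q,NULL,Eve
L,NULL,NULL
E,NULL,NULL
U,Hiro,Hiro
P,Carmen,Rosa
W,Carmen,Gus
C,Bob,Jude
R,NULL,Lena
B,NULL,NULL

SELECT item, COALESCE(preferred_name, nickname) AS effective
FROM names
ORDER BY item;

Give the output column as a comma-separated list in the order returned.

item=B: preferred_name=NULL, nickname=NULL (all NULL) → NULL
item=C: preferred_name=Bob → Bob
item=E: preferred_name=NULL, nickname=NULL (all NULL) → NULL
item=K: preferred_name=NULL, nickname=Priya → Priya
item=L: preferred_name=NULL, nickname=NULL (all NULL) → NULL
item=M: preferred_name=NULL, nickname=NULL (all NULL) → NULL
item=N: preferred_name=Lena → Lena
item=P: preferred_name=Carmen → Carmen
item=Q: preferred_name=NULL, nickname=Eve → Eve
item=R: preferred_name=NULL, nickname=Lena → Lena
item=U: preferred_name=Hiro → Hiro
item=W: preferred_name=Carmen → Carmen
item=Y: preferred_name=Wes → Wes

NULL, Bob, NULL, Priya, NULL, NULL, Lena, Carmen, Eve, Lena, Hiro, Carmen, Wes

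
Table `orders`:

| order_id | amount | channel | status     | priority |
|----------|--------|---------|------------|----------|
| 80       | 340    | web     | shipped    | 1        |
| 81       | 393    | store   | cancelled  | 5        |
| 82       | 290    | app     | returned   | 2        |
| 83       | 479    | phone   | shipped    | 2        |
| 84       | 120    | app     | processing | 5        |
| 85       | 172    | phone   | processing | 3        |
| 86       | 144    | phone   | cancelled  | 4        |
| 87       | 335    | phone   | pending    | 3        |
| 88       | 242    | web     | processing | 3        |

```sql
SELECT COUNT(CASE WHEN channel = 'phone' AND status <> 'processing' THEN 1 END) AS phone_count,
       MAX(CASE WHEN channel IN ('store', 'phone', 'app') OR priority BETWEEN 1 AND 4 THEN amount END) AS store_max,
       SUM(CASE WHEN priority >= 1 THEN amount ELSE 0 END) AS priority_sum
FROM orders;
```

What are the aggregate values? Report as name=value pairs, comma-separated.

phone_count=3, store_max=479, priority_sum=2515

[phone_count: channel = 'phone' AND status <> 'processing']
order_id=80: ✗
order_id=81: ✗
order_id=82: ✗
order_id=83: ✓ → 1
order_id=84: ✗
order_id=85: ✗
order_id=86: ✓ → 1
order_id=87: ✓ → 1
order_id=88: ✗
phone_count = COUNT(1, 1, 1) = 3
—
[store_max: channel IN ('store', 'phone', 'app') OR priority BETWEEN 1 AND 4]
order_id=80: ✓ → 340
order_id=81: ✓ → 393
order_id=82: ✓ → 290
order_id=83: ✓ → 479
order_id=84: ✓ → 120
order_id=85: ✓ → 172
order_id=86: ✓ → 144
order_id=87: ✓ → 335
order_id=88: ✓ → 242
store_max = MAX(340, 393, 290, 479, 120, 172, 144, 335, 242) = 479
—
[priority_sum: priority >= 1]
order_id=80: ✓ → 340
order_id=81: ✓ → 393
order_id=82: ✓ → 290
order_id=83: ✓ → 479
order_id=84: ✓ → 120
order_id=85: ✓ → 172
order_id=86: ✓ → 144
order_id=87: ✓ → 335
order_id=88: ✓ → 242
priority_sum = 340 + 393 + 290 + 479 + 120 + 172 + 144 + 335 + 242 = 2515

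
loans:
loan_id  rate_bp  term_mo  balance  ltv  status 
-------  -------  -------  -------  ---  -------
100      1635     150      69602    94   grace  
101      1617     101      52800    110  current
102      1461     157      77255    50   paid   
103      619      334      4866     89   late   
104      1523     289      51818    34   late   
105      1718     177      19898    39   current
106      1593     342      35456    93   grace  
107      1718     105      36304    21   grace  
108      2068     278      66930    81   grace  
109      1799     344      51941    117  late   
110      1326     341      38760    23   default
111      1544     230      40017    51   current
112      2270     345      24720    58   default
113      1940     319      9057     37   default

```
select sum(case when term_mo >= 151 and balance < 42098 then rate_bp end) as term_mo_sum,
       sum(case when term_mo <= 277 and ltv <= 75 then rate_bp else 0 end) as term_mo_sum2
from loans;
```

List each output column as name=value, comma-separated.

term_mo_sum=11010, term_mo_sum2=6441

[term_mo_sum: term_mo >= 151 and balance < 42098]
loan_id=100: ✗
loan_id=101: ✗
loan_id=102: ✗
loan_id=103: ✓ → 619
loan_id=104: ✗
loan_id=105: ✓ → 1718
loan_id=106: ✓ → 1593
loan_id=107: ✗
loan_id=108: ✗
loan_id=109: ✗
loan_id=110: ✓ → 1326
loan_id=111: ✓ → 1544
loan_id=112: ✓ → 2270
loan_id=113: ✓ → 1940
term_mo_sum = 619 + 1718 + 1593 + 1326 + 1544 + 2270 + 1940 = 11010
—
[term_mo_sum2: term_mo <= 277 and ltv <= 75]
loan_id=100: ✗
loan_id=101: ✗
loan_id=102: ✓ → 1461
loan_id=103: ✗
loan_id=104: ✗
loan_id=105: ✓ → 1718
loan_id=106: ✗
loan_id=107: ✓ → 1718
loan_id=108: ✗
loan_id=109: ✗
loan_id=110: ✗
loan_id=111: ✓ → 1544
loan_id=112: ✗
loan_id=113: ✗
term_mo_sum2 = 1461 + 1718 + 1718 + 1544 = 6441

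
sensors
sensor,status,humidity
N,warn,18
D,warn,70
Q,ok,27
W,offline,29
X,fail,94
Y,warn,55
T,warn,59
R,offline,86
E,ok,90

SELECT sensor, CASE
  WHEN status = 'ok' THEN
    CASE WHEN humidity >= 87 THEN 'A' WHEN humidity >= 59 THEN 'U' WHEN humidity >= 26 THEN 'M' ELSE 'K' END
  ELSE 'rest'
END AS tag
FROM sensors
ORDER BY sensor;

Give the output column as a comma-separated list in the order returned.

rest, A, rest, M, rest, rest, rest, rest, rest

sensor=D: status='warn' → outer ELSE → rest
sensor=E: status='ok' → inner[humidity >= 87] → A
sensor=N: status='warn' → outer ELSE → rest
sensor=Q: status='ok' → inner[humidity >= 26] → M
sensor=R: status='offline' → outer ELSE → rest
sensor=T: status='warn' → outer ELSE → rest
sensor=W: status='offline' → outer ELSE → rest
sensor=X: status='fail' → outer ELSE → rest
sensor=Y: status='warn' → outer ELSE → rest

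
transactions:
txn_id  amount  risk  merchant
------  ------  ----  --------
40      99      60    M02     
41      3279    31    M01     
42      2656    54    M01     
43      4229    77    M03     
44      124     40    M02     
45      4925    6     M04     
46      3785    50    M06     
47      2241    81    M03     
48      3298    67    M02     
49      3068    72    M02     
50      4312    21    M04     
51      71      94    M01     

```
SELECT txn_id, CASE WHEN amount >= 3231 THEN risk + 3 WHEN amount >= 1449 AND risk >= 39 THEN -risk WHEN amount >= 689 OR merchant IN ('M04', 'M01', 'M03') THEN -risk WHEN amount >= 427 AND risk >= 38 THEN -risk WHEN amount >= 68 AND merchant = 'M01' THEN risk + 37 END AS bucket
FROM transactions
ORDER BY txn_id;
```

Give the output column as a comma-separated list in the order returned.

NULL, 34, -54, 80, NULL, 9, 53, -81, 70, -72, 24, -94

txn_id=40: (no match → NULL) → NULL
txn_id=41: amount >= 3231 → 34
txn_id=42: amount >= 1449 AND risk >= 39 → -54
txn_id=43: amount >= 3231 → 80
txn_id=44: (no match → NULL) → NULL
txn_id=45: amount >= 3231 → 9
txn_id=46: amount >= 3231 → 53
txn_id=47: amount >= 1449 AND risk >= 39 → -81
txn_id=48: amount >= 3231 → 70
txn_id=49: amount >= 1449 AND risk >= 39 → -72
txn_id=50: amount >= 3231 → 24
txn_id=51: amount >= 689 OR merchant IN ('M04', 'M01', 'M03') → -94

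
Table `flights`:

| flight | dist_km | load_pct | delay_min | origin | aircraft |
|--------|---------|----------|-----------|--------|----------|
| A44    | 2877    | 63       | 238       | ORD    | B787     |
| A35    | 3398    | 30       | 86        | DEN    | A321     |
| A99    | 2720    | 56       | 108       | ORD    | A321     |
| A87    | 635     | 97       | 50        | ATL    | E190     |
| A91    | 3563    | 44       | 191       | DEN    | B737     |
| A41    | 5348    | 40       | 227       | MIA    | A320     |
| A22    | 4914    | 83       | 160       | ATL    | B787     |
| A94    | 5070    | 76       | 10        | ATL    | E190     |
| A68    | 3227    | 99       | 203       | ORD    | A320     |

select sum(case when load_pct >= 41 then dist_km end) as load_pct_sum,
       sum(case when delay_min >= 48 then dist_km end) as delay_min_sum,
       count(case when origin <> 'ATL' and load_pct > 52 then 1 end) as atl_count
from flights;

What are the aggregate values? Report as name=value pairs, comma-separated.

[load_pct_sum: load_pct >= 41]
flight=A44: ✓ → 2877
flight=A35: ✗
flight=A99: ✓ → 2720
flight=A87: ✓ → 635
flight=A91: ✓ → 3563
flight=A41: ✗
flight=A22: ✓ → 4914
flight=A94: ✓ → 5070
flight=A68: ✓ → 3227
load_pct_sum = 2877 + 2720 + 635 + 3563 + 4914 + 5070 + 3227 = 23006
—
[delay_min_sum: delay_min >= 48]
flight=A44: ✓ → 2877
flight=A35: ✓ → 3398
flight=A99: ✓ → 2720
flight=A87: ✓ → 635
flight=A91: ✓ → 3563
flight=A41: ✓ → 5348
flight=A22: ✓ → 4914
flight=A94: ✗
flight=A68: ✓ → 3227
delay_min_sum = 2877 + 3398 + 2720 + 635 + 3563 + 5348 + 4914 + 3227 = 26682
—
[atl_count: origin <> 'ATL' and load_pct > 52]
flight=A44: ✓ → 1
flight=A35: ✗
flight=A99: ✓ → 1
flight=A87: ✗
flight=A91: ✗
flight=A41: ✗
flight=A22: ✗
flight=A94: ✗
flight=A68: ✓ → 1
atl_count = COUNT(1, 1, 1) = 3

load_pct_sum=23006, delay_min_sum=26682, atl_count=3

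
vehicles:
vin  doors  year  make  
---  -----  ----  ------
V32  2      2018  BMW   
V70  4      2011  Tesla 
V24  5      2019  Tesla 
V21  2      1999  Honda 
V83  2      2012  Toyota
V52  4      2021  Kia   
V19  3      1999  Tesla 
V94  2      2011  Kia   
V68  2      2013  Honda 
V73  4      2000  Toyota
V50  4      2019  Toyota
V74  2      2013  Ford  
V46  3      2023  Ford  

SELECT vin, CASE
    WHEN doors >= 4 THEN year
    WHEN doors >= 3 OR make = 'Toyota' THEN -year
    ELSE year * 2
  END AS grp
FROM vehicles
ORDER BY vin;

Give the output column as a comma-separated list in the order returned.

-1999, 3998, 2019, 4036, -2023, 2019, 2021, 4026, 2011, 2000, 4026, -2012, 4022

vin=V19: doors >= 3 OR make = 'Toyota' → -1999
vin=V21: ELSE → 3998
vin=V24: doors >= 4 → 2019
vin=V32: ELSE → 4036
vin=V46: doors >= 3 OR make = 'Toyota' → -2023
vin=V50: doors >= 4 → 2019
vin=V52: doors >= 4 → 2021
vin=V68: ELSE → 4026
vin=V70: doors >= 4 → 2011
vin=V73: doors >= 4 → 2000
vin=V74: ELSE → 4026
vin=V83: doors >= 3 OR make = 'Toyota' → -2012
vin=V94: ELSE → 4022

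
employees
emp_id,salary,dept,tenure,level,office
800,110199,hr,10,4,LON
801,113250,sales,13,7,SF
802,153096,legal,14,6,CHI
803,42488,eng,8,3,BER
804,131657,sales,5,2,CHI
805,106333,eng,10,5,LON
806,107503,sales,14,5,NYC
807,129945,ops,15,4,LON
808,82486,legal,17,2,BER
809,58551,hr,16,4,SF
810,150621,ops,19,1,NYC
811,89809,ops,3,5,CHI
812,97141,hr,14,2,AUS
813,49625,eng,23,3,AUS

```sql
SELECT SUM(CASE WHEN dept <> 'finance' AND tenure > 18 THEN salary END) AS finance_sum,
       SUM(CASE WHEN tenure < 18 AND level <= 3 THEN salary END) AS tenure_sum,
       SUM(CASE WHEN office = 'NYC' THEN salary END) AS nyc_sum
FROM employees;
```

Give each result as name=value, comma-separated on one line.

[finance_sum: dept <> 'finance' AND tenure > 18]
emp_id=800: ✗
emp_id=801: ✗
emp_id=802: ✗
emp_id=803: ✗
emp_id=804: ✗
emp_id=805: ✗
emp_id=806: ✗
emp_id=807: ✗
emp_id=808: ✗
emp_id=809: ✗
emp_id=810: ✓ → 150621
emp_id=811: ✗
emp_id=812: ✗
emp_id=813: ✓ → 49625
finance_sum = 150621 + 49625 = 200246
—
[tenure_sum: tenure < 18 AND level <= 3]
emp_id=800: ✗
emp_id=801: ✗
emp_id=802: ✗
emp_id=803: ✓ → 42488
emp_id=804: ✓ → 131657
emp_id=805: ✗
emp_id=806: ✗
emp_id=807: ✗
emp_id=808: ✓ → 82486
emp_id=809: ✗
emp_id=810: ✗
emp_id=811: ✗
emp_id=812: ✓ → 97141
emp_id=813: ✗
tenure_sum = 42488 + 131657 + 82486 + 97141 = 353772
—
[nyc_sum: office = 'NYC']
emp_id=800: ✗
emp_id=801: ✗
emp_id=802: ✗
emp_id=803: ✗
emp_id=804: ✗
emp_id=805: ✗
emp_id=806: ✓ → 107503
emp_id=807: ✗
emp_id=808: ✗
emp_id=809: ✗
emp_id=810: ✓ → 150621
emp_id=811: ✗
emp_id=812: ✗
emp_id=813: ✗
nyc_sum = 107503 + 150621 = 258124

finance_sum=200246, tenure_sum=353772, nyc_sum=258124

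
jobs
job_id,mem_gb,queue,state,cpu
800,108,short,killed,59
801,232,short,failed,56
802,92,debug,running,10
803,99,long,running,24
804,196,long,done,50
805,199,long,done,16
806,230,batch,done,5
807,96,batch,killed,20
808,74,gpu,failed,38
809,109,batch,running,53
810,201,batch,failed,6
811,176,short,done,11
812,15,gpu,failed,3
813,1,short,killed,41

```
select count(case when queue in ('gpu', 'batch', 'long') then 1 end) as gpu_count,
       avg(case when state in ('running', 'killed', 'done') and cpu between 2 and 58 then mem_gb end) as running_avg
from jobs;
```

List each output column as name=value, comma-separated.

gpu_count=9, running_avg=133.1111111111

[gpu_count: queue in ('gpu', 'batch', 'long')]
job_id=800: ✗
job_id=801: ✗
job_id=802: ✗
job_id=803: ✓ → 1
job_id=804: ✓ → 1
job_id=805: ✓ → 1
job_id=806: ✓ → 1
job_id=807: ✓ → 1
job_id=808: ✓ → 1
job_id=809: ✓ → 1
job_id=810: ✓ → 1
job_id=811: ✗
job_id=812: ✓ → 1
job_id=813: ✗
gpu_count = COUNT(1, 1, 1, 1, 1, 1, 1, 1, 1) = 9
—
[running_avg: state in ('running', 'killed', 'done') and cpu between 2 and 58]
job_id=800: ✗
job_id=801: ✗
job_id=802: ✓ → 92
job_id=803: ✓ → 99
job_id=804: ✓ → 196
job_id=805: ✓ → 199
job_id=806: ✓ → 230
job_id=807: ✓ → 96
job_id=808: ✗
job_id=809: ✓ → 109
job_id=810: ✗
job_id=811: ✓ → 176
job_id=812: ✗
job_id=813: ✓ → 1
running_avg = (92 + 99 + 196 + 199 + 230 + 96 + 109 + 176 + 1) / 9 = 133.1111111111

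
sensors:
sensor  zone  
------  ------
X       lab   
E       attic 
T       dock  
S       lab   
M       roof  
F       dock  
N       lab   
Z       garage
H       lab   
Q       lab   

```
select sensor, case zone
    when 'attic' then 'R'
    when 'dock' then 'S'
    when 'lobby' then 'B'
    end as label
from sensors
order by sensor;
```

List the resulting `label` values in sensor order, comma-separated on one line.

sensor=E: zone='attic' → R
sensor=F: zone='dock' → S
sensor=H: (no match → NULL) → NULL
sensor=M: (no match → NULL) → NULL
sensor=N: (no match → NULL) → NULL
sensor=Q: (no match → NULL) → NULL
sensor=S: (no match → NULL) → NULL
sensor=T: zone='dock' → S
sensor=X: (no match → NULL) → NULL
sensor=Z: (no match → NULL) → NULL

R, S, NULL, NULL, NULL, NULL, NULL, S, NULL, NULL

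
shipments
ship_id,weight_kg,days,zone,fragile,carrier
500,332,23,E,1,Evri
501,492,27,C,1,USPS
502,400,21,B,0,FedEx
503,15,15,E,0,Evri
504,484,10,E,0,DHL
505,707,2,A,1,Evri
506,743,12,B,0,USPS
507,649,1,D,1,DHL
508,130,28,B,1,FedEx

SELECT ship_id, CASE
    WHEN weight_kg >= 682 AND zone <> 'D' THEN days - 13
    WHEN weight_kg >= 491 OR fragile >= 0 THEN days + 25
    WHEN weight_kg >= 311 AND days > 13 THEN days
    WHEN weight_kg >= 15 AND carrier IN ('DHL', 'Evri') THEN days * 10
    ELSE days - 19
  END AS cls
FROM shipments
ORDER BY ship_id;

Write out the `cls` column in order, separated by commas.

48, 52, 46, 40, 35, -11, -1, 26, 53

ship_id=500: weight_kg >= 491 OR fragile >= 0 → 48
ship_id=501: weight_kg >= 491 OR fragile >= 0 → 52
ship_id=502: weight_kg >= 491 OR fragile >= 0 → 46
ship_id=503: weight_kg >= 491 OR fragile >= 0 → 40
ship_id=504: weight_kg >= 491 OR fragile >= 0 → 35
ship_id=505: weight_kg >= 682 AND zone <> 'D' → -11
ship_id=506: weight_kg >= 682 AND zone <> 'D' → -1
ship_id=507: weight_kg >= 491 OR fragile >= 0 → 26
ship_id=508: weight_kg >= 491 OR fragile >= 0 → 53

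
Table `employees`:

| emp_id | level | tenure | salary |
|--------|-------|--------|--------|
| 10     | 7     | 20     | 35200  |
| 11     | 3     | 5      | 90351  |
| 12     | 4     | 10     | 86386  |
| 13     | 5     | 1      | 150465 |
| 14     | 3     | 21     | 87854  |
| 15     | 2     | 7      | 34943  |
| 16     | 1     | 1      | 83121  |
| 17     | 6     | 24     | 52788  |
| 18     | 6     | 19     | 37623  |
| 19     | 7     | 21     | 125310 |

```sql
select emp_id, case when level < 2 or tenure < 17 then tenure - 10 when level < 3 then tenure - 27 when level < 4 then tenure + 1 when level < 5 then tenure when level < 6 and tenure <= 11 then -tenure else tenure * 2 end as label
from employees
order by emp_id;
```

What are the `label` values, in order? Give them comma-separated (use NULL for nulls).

40, -5, 0, -9, 22, -3, -9, 48, 38, 42

emp_id=10: ELSE → 40
emp_id=11: level < 2 or tenure < 17 → -5
emp_id=12: level < 2 or tenure < 17 → 0
emp_id=13: level < 2 or tenure < 17 → -9
emp_id=14: level < 4 → 22
emp_id=15: level < 2 or tenure < 17 → -3
emp_id=16: level < 2 or tenure < 17 → -9
emp_id=17: ELSE → 48
emp_id=18: ELSE → 38
emp_id=19: ELSE → 42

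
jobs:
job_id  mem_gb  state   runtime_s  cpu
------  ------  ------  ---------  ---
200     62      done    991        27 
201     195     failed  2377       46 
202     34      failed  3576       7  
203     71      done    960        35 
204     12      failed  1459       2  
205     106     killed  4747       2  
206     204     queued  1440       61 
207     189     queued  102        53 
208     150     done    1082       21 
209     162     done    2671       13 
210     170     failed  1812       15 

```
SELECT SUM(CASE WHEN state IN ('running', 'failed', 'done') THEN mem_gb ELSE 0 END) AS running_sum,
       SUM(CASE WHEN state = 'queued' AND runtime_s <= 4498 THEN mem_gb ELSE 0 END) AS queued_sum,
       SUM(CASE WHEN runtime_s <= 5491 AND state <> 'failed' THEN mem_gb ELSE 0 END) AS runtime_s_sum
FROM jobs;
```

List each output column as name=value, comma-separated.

[running_sum: state IN ('running', 'failed', 'done')]
job_id=200: ✓ → 62
job_id=201: ✓ → 195
job_id=202: ✓ → 34
job_id=203: ✓ → 71
job_id=204: ✓ → 12
job_id=205: ✗
job_id=206: ✗
job_id=207: ✗
job_id=208: ✓ → 150
job_id=209: ✓ → 162
job_id=210: ✓ → 170
running_sum = 62 + 195 + 34 + 71 + 12 + 150 + 162 + 170 = 856
—
[queued_sum: state = 'queued' AND runtime_s <= 4498]
job_id=200: ✗
job_id=201: ✗
job_id=202: ✗
job_id=203: ✗
job_id=204: ✗
job_id=205: ✗
job_id=206: ✓ → 204
job_id=207: ✓ → 189
job_id=208: ✗
job_id=209: ✗
job_id=210: ✗
queued_sum = 204 + 189 = 393
—
[runtime_s_sum: runtime_s <= 5491 AND state <> 'failed']
job_id=200: ✓ → 62
job_id=201: ✗
job_id=202: ✗
job_id=203: ✓ → 71
job_id=204: ✗
job_id=205: ✓ → 106
job_id=206: ✓ → 204
job_id=207: ✓ → 189
job_id=208: ✓ → 150
job_id=209: ✓ → 162
job_id=210: ✗
runtime_s_sum = 62 + 71 + 106 + 204 + 189 + 150 + 162 = 944

running_sum=856, queued_sum=393, runtime_s_sum=944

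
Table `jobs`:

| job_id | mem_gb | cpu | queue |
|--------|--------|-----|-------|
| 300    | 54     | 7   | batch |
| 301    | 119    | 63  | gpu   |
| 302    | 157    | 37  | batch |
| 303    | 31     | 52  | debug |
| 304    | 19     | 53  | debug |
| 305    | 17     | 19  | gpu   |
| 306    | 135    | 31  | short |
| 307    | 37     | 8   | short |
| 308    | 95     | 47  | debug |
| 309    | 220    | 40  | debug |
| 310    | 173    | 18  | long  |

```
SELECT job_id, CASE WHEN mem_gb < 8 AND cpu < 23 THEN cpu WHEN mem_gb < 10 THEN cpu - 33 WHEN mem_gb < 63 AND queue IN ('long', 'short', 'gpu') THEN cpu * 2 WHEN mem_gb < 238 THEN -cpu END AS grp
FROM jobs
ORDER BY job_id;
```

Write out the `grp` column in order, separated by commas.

-7, -63, -37, -52, -53, 38, -31, 16, -47, -40, -18

job_id=300: mem_gb < 238 → -7
job_id=301: mem_gb < 238 → -63
job_id=302: mem_gb < 238 → -37
job_id=303: mem_gb < 238 → -52
job_id=304: mem_gb < 238 → -53
job_id=305: mem_gb < 63 AND queue IN ('long', 'short', 'gpu') → 38
job_id=306: mem_gb < 238 → -31
job_id=307: mem_gb < 63 AND queue IN ('long', 'short', 'gpu') → 16
job_id=308: mem_gb < 238 → -47
job_id=309: mem_gb < 238 → -40
job_id=310: mem_gb < 238 → -18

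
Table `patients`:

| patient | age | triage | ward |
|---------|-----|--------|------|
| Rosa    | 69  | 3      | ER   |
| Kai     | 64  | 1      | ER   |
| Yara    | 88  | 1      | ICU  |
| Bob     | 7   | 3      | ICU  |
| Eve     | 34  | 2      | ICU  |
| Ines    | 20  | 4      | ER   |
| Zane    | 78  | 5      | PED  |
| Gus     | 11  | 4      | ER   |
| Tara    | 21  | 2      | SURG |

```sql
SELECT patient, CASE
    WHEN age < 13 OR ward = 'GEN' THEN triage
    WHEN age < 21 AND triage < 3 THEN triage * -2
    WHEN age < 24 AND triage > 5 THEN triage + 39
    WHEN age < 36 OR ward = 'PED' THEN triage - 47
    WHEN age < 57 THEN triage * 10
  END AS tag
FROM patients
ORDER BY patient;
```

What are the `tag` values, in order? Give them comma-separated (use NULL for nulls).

3, -45, 4, -43, NULL, NULL, -45, NULL, -42

patient=Bob: age < 13 OR ward = 'GEN' → 3
patient=Eve: age < 36 OR ward = 'PED' → -45
patient=Gus: age < 13 OR ward = 'GEN' → 4
patient=Ines: age < 36 OR ward = 'PED' → -43
patient=Kai: (no match → NULL) → NULL
patient=Rosa: (no match → NULL) → NULL
patient=Tara: age < 36 OR ward = 'PED' → -45
patient=Yara: (no match → NULL) → NULL
patient=Zane: age < 36 OR ward = 'PED' → -42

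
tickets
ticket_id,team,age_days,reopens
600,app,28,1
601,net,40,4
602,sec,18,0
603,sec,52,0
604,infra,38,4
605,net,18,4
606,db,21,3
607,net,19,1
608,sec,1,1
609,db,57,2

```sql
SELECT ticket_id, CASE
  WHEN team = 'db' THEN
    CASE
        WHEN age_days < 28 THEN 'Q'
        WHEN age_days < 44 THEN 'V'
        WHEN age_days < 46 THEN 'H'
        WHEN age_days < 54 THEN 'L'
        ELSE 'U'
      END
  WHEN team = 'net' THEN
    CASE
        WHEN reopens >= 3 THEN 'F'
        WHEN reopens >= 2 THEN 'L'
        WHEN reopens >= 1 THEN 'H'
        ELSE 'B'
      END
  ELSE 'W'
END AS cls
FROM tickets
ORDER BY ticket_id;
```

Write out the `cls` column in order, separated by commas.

W, F, W, W, W, F, Q, H, W, U

ticket_id=600: team='app' → outer ELSE → W
ticket_id=601: team='net' → inner[reopens >= 3] → F
ticket_id=602: team='sec' → outer ELSE → W
ticket_id=603: team='sec' → outer ELSE → W
ticket_id=604: team='infra' → outer ELSE → W
ticket_id=605: team='net' → inner[reopens >= 3] → F
ticket_id=606: team='db' → inner[age_days < 28] → Q
ticket_id=607: team='net' → inner[reopens >= 1] → H
ticket_id=608: team='sec' → outer ELSE → W
ticket_id=609: team='db' → inner[ELSE] → U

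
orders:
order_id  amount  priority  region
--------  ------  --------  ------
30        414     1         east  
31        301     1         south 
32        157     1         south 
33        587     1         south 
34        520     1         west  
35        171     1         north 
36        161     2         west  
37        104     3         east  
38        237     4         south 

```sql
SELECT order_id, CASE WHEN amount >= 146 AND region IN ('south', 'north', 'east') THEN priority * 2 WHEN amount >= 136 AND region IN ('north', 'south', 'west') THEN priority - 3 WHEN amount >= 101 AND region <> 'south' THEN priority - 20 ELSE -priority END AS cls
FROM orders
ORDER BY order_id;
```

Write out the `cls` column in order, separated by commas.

2, 2, 2, 2, -2, 2, -1, -17, 8

order_id=30: amount >= 146 AND region IN ('south', 'north', 'east') → 2
order_id=31: amount >= 146 AND region IN ('south', 'north', 'east') → 2
order_id=32: amount >= 146 AND region IN ('south', 'north', 'east') → 2
order_id=33: amount >= 146 AND region IN ('south', 'north', 'east') → 2
order_id=34: amount >= 136 AND region IN ('north', 'south', 'west') → -2
order_id=35: amount >= 146 AND region IN ('south', 'north', 'east') → 2
order_id=36: amount >= 136 AND region IN ('north', 'south', 'west') → -1
order_id=37: amount >= 101 AND region <> 'south' → -17
order_id=38: amount >= 146 AND region IN ('south', 'north', 'east') → 8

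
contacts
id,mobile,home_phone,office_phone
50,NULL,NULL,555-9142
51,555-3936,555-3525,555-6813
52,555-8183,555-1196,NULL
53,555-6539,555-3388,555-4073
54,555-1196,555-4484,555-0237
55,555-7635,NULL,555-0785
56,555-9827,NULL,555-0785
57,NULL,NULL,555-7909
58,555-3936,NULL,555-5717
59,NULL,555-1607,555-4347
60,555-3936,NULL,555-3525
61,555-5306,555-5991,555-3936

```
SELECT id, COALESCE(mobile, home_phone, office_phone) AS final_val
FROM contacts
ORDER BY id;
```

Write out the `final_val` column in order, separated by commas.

555-9142, 555-3936, 555-8183, 555-6539, 555-1196, 555-7635, 555-9827, 555-7909, 555-3936, 555-1607, 555-3936, 555-5306

id=50: mobile=NULL, home_phone=NULL, office_phone=555-9142 → 555-9142
id=51: mobile=555-3936 → 555-3936
id=52: mobile=555-8183 → 555-8183
id=53: mobile=555-6539 → 555-6539
id=54: mobile=555-1196 → 555-1196
id=55: mobile=555-7635 → 555-7635
id=56: mobile=555-9827 → 555-9827
id=57: mobile=NULL, home_phone=NULL, office_phone=555-7909 → 555-7909
id=58: mobile=555-3936 → 555-3936
id=59: mobile=NULL, home_phone=555-1607 → 555-1607
id=60: mobile=555-3936 → 555-3936
id=61: mobile=555-5306 → 555-5306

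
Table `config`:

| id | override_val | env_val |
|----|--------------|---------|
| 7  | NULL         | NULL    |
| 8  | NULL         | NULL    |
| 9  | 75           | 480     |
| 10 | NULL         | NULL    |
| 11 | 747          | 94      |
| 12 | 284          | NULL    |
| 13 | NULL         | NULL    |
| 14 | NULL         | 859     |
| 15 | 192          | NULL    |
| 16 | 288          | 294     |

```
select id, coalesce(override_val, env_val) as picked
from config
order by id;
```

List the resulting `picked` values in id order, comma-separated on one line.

NULL, NULL, 75, NULL, 747, 284, NULL, 859, 192, 288

id=7: override_val=NULL, env_val=NULL (all NULL) → NULL
id=8: override_val=NULL, env_val=NULL (all NULL) → NULL
id=9: override_val=75 → 75
id=10: override_val=NULL, env_val=NULL (all NULL) → NULL
id=11: override_val=747 → 747
id=12: override_val=284 → 284
id=13: override_val=NULL, env_val=NULL (all NULL) → NULL
id=14: override_val=NULL, env_val=859 → 859
id=15: override_val=192 → 192
id=16: override_val=288 → 288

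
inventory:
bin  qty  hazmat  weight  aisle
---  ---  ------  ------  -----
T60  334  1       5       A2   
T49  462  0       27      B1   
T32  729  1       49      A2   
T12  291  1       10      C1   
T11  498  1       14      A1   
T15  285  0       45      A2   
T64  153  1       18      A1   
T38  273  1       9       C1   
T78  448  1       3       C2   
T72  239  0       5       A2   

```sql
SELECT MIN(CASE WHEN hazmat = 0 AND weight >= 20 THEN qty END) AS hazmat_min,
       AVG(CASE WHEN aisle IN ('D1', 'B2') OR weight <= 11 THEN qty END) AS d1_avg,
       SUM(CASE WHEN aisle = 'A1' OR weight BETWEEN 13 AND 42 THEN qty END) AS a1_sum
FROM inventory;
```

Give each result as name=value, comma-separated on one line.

[hazmat_min: hazmat = 0 AND weight >= 20]
bin=T60: ✗
bin=T49: ✓ → 462
bin=T32: ✗
bin=T12: ✗
bin=T11: ✗
bin=T15: ✓ → 285
bin=T64: ✗
bin=T38: ✗
bin=T78: ✗
bin=T72: ✗
hazmat_min = MIN(462, 285) = 285
—
[d1_avg: aisle IN ('D1', 'B2') OR weight <= 11]
bin=T60: ✓ → 334
bin=T49: ✗
bin=T32: ✗
bin=T12: ✓ → 291
bin=T11: ✗
bin=T15: ✗
bin=T64: ✗
bin=T38: ✓ → 273
bin=T78: ✓ → 448
bin=T72: ✓ → 239
d1_avg = (334 + 291 + 273 + 448 + 239) / 5 = 317
—
[a1_sum: aisle = 'A1' OR weight BETWEEN 13 AND 42]
bin=T60: ✗
bin=T49: ✓ → 462
bin=T32: ✗
bin=T12: ✗
bin=T11: ✓ → 498
bin=T15: ✗
bin=T64: ✓ → 153
bin=T38: ✗
bin=T78: ✗
bin=T72: ✗
a1_sum = 462 + 498 + 153 = 1113

hazmat_min=285, d1_avg=317, a1_sum=1113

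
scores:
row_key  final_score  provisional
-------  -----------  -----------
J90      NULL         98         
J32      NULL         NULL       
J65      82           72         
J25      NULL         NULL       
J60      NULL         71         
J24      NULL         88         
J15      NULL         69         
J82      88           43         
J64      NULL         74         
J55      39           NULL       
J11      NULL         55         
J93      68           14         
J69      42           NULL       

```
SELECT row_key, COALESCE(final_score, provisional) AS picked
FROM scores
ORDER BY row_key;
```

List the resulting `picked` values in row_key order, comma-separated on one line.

55, 69, 88, NULL, NULL, 39, 71, 74, 82, 42, 88, 98, 68

row_key=J11: final_score=NULL, provisional=55 → 55
row_key=J15: final_score=NULL, provisional=69 → 69
row_key=J24: final_score=NULL, provisional=88 → 88
row_key=J25: final_score=NULL, provisional=NULL (all NULL) → NULL
row_key=J32: final_score=NULL, provisional=NULL (all NULL) → NULL
row_key=J55: final_score=39 → 39
row_key=J60: final_score=NULL, provisional=71 → 71
row_key=J64: final_score=NULL, provisional=74 → 74
row_key=J65: final_score=82 → 82
row_key=J69: final_score=42 → 42
row_key=J82: final_score=88 → 88
row_key=J90: final_score=NULL, provisional=98 → 98
row_key=J93: final_score=68 → 68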